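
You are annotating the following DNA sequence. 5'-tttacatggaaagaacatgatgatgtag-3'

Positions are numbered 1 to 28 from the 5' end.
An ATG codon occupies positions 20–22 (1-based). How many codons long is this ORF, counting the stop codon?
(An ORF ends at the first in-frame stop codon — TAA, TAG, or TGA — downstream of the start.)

Codons from position 20: ATG (20–22), ATG (23–25), TAG (26–28).
TAG is the first in-frame stop; that's 3 codons including the stop.

3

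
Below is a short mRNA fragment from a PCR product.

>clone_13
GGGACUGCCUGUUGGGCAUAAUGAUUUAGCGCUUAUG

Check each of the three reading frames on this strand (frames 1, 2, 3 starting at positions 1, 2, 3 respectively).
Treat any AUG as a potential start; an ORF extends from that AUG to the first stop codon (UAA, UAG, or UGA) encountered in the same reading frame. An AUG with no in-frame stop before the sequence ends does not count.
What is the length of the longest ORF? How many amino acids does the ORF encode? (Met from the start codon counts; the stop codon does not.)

Frame 1: GGG ACU GCC UGU UGG GCA UAA UGA UUU AGC GCU UAU — no AUG→stop ORF.
Frame 2: GGA CUG CCU GUU GGG CAU AAU GAU UUA GCG CUU AUG — no AUG→stop ORF.
Frame 3: GAC UGC CUG UUG GGC AUA AUG AUU UAG CGC UUA — AUG at 21, stop UAG at 27 → 9 nt.
Longest: frame 3, positions 21–29, 9 nt = 3 codons = 2 aa. → 2 amino acids.

2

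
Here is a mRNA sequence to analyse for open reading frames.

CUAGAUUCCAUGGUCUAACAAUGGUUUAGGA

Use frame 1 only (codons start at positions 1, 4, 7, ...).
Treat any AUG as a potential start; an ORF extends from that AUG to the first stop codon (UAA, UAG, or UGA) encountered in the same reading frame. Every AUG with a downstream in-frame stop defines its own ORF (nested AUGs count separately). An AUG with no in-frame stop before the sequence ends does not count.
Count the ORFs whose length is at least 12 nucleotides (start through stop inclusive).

0

Frame 1: CUA GAU UCC AUG GUC UAA CAA UGG UUU AGG — AUG at 10, stop UAA at 16 → 9 nt.
No ORF reaches 12 nucleotides. Count = 0.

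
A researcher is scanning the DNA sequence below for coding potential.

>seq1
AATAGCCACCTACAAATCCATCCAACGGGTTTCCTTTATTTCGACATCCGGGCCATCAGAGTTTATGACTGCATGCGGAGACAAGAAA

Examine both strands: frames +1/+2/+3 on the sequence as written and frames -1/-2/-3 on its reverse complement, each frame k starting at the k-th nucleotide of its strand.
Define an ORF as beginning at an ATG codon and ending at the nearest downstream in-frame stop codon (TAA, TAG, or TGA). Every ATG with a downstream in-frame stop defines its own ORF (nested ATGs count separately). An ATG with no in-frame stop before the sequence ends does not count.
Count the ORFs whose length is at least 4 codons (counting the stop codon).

Reverse complement (5'→3'): TTTCTTGTCTCCGCATGCAGTCATAAACTCTGATGGCCCGGATGTCGAAATAAAGGAAACCCGTTGGATGGATTTGTAGGTGGCTATT
Frame +1: AAT AGC CAC CTA CAA ATC CAT CCA ACG GGT TTC CTT TAT TTC GAC ATC CGG GCC ATC AGA GTT TAT GAC TGC ATG CGG AGA CAA GAA — no ATG→stop ORF.
Frame +2: ATA GCC ACC TAC AAA TCC ATC CAA CGG GTT TCC TTT ATT TCG ACA TCC GGG CCA TCA GAG TTT ATG ACT GCA TGC GGA GAC AAG AAA — no ATG→stop ORF.
Frame +3: TAG CCA CCT ACA AAT CCA TCC AAC GGG TTT CCT TTA TTT CGA CAT CCG GGC CAT CAG AGT TTA TGA CTG CAT GCG GAG ACA AGA — no ATG→stop ORF.
Frame -1: TTT CTT GTC TCC GCA TGC AGT CAT AAA CTC TGA TGG CCC GGA TGT CGA AAT AAA GGA AAC CCG TTG GAT GGA TTT GTA GGT GGC TAT — no ATG→stop ORF.
Frame -2: TTC TTG TCT CCG CAT GCA GTC ATA AAC TCT GAT GGC CCG GAT GTC GAA ATA AAG GAA ACC CGT TGG ATG GAT TTG TAG GTG GCT ATT — ATG at 68, stop TAG at 77 → 12 nt.
Frame -3: TCT TGT CTC CGC ATG CAG TCA TAA ACT CTG ATG GCC CGG ATG TCG AAA TAA AGG AAA CCC GTT GGA TGG ATT TGT AGG TGG CTA — ATG at 15, stop TAA at 24 → 12 nt; ATG at 33, stop TAA at 51 → 21 nt; ATG at 42, stop TAA at 51 → 12 nt.
ORFs ≥ 4 codons: frame -2 68–79 (4 codons), frame -3 15–26 (4 codons), frame -3 33–53 (7 codons), frame -3 42–53 (4 codons). Count = 4.

4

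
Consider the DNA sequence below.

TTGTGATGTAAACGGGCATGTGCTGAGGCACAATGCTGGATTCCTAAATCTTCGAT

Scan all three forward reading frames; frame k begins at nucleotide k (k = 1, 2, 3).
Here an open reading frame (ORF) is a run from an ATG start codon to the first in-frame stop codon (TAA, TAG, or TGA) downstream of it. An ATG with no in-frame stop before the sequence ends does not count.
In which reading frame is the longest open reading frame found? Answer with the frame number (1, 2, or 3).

3

Frame 1: TTG TGA TGT AAA CGG GCA TGT GCT GAG GCA CAA TGC TGG ATT CCT AAA TCT TCG — no ATG→stop ORF.
Frame 2: TGT GAT GTA AAC GGG CAT GTG CTG AGG CAC AAT GCT GGA TTC CTA AAT CTT CGA — no ATG→stop ORF.
Frame 3: GTG ATG TAA ACG GGC ATG TGC TGA GGC ACA ATG CTG GAT TCC TAA ATC TTC GAT — ATG at 6, stop TAA at 9 → 6 nt; ATG at 18, stop TGA at 24 → 9 nt; ATG at 33, stop TAA at 45 → 15 nt.
Longest ORF is 15 nt in frame 3 (positions 33–47).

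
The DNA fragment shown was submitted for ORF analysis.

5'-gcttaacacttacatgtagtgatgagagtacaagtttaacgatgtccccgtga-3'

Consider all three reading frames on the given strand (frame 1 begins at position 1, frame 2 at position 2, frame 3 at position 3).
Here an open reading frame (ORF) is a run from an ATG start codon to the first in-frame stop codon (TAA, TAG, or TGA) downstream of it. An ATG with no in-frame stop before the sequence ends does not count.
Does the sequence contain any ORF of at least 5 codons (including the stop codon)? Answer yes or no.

Frame 1: GCT TAA CAC TTA CAT GTA GTG ATG AGA GTA CAA GTT TAA CGA TGT CCC CGT — ATG at 22, stop TAA at 37 → 18 nt.
Frame 2: CTT AAC ACT TAC ATG TAG TGA TGA GAG TAC AAG TTT AAC GAT GTC CCC GTG — ATG at 14, stop TAG at 17 → 6 nt.
Frame 3: TTA ACA CTT ACA TGT AGT GAT GAG AGT ACA AGT TTA ACG ATG TCC CCG TGA — ATG at 42, stop TGA at 51 → 12 nt.
Frame 1 has an ORF of 6 codons (positions 22–39) ≥ 5, so yes.

yes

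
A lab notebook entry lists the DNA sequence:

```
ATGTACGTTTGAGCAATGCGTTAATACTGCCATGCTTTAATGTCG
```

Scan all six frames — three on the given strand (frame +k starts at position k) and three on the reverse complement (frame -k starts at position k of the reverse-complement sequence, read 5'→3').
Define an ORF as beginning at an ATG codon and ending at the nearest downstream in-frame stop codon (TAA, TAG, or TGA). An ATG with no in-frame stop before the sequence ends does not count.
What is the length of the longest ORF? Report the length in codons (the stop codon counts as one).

Reverse complement (5'→3'): CGACATTAAAGCATGGCAGTATTAACGCATTGCTCAAACGTACAT
Frame +1: ATG TAC GTT TGA GCA ATG CGT TAA TAC TGC CAT GCT TTA ATG TCG — ATG at 1, stop TGA at 10 → 12 nt; ATG at 16, stop TAA at 22 → 9 nt.
Frame +2: TGT ACG TTT GAG CAA TGC GTT AAT ACT GCC ATG CTT TAA TGT — ATG at 32, stop TAA at 38 → 9 nt.
Frame +3: GTA CGT TTG AGC AAT GCG TTA ATA CTG CCA TGC TTT AAT GTC — no ATG→stop ORF.
Frame -1: CGA CAT TAA AGC ATG GCA GTA TTA ACG CAT TGC TCA AAC GTA CAT — no ATG→stop ORF.
Frame -2: GAC ATT AAA GCA TGG CAG TAT TAA CGC ATT GCT CAA ACG TAC — no ATG→stop ORF.
Frame -3: ACA TTA AAG CAT GGC AGT ATT AAC GCA TTG CTC AAA CGT ACA — no ATG→stop ORF.
Longest: frame +1, positions 1–12, 12 nt = 4 codons = 3 aa. → 4 codons.

4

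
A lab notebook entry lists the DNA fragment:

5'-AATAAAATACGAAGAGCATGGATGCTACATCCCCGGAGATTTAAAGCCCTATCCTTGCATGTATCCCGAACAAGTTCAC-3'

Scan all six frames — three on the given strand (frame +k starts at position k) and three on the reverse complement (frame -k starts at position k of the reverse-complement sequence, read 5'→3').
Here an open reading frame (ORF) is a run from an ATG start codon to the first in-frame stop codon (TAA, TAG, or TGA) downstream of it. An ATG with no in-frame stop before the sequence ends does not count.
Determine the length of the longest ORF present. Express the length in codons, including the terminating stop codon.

Reverse complement (5'→3'): GTGAACTTGTTCGGGATACATGCAAGGATAGGGCTTTAAATCTCCGGGGATGTAGCATCCATGCTCTTCGTATTTTATT
Frame +1: AAT AAA ATA CGA AGA GCA TGG ATG CTA CAT CCC CGG AGA TTT AAA GCC CTA TCC TTG CAT GTA TCC CGA ACA AGT TCA — no ATG→stop ORF.
Frame +2: ATA AAA TAC GAA GAG CAT GGA TGC TAC ATC CCC GGA GAT TTA AAG CCC TAT CCT TGC ATG TAT CCC GAA CAA GTT CAC — no ATG→stop ORF.
Frame +3: TAA AAT ACG AAG AGC ATG GAT GCT ACA TCC CCG GAG ATT TAA AGC CCT ATC CTT GCA TGT ATC CCG AAC AAG TTC — ATG at 18, stop TAA at 42 → 27 nt.
Frame -1: GTG AAC TTG TTC GGG ATA CAT GCA AGG ATA GGG CTT TAA ATC TCC GGG GAT GTA GCA TCC ATG CTC TTC GTA TTT TAT — no ATG→stop ORF.
Frame -2: TGA ACT TGT TCG GGA TAC ATG CAA GGA TAG GGC TTT AAA TCT CCG GGG ATG TAG CAT CCA TGC TCT TCG TAT TTT ATT — ATG at 20, stop TAG at 29 → 12 nt; ATG at 50, stop TAG at 53 → 6 nt.
Frame -3: GAA CTT GTT CGG GAT ACA TGC AAG GAT AGG GCT TTA AAT CTC CGG GGA TGT AGC ATC CAT GCT CTT CGT ATT TTA — no ATG→stop ORF.
Longest: frame +3, positions 18–44, 27 nt = 9 codons = 8 aa. → 9 codons.

9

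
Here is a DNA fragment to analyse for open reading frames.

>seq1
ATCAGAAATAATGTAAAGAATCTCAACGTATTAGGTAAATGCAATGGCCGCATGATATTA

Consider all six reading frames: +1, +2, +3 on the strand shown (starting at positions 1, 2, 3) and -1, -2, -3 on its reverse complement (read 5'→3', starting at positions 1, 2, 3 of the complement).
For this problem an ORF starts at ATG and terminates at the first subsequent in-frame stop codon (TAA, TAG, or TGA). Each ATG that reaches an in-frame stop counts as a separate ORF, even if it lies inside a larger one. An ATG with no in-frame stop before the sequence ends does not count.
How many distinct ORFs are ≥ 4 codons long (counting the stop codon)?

Reverse complement (5'→3'): TAATATCATGCGGCCATTGCATTTACCTAATACGTTGAGATTCTTTACATTATTTCTGAT
Frame +1: ATC AGA AAT AAT GTA AAG AAT CTC AAC GTA TTA GGT AAA TGC AAT GGC CGC ATG ATA TTA — no ATG→stop ORF.
Frame +2: TCA GAA ATA ATG TAA AGA ATC TCA ACG TAT TAG GTA AAT GCA ATG GCC GCA TGA TAT — ATG at 11, stop TAA at 14 → 6 nt; ATG at 44, stop TGA at 53 → 12 nt.
Frame +3: CAG AAA TAA TGT AAA GAA TCT CAA CGT ATT AGG TAA ATG CAA TGG CCG CAT GAT ATT — no ATG→stop ORF.
Frame -1: TAA TAT CAT GCG GCC ATT GCA TTT ACC TAA TAC GTT GAG ATT CTT TAC ATT ATT TCT GAT — no ATG→stop ORF.
Frame -2: AAT ATC ATG CGG CCA TTG CAT TTA CCT AAT ACG TTG AGA TTC TTT ACA TTA TTT CTG — no ATG→stop ORF.
Frame -3: ATA TCA TGC GGC CAT TGC ATT TAC CTA ATA CGT TGA GAT TCT TTA CAT TAT TTC TGA — no ATG→stop ORF.
ORFs ≥ 4 codons: frame +2 44–55 (4 codons). Count = 1.

1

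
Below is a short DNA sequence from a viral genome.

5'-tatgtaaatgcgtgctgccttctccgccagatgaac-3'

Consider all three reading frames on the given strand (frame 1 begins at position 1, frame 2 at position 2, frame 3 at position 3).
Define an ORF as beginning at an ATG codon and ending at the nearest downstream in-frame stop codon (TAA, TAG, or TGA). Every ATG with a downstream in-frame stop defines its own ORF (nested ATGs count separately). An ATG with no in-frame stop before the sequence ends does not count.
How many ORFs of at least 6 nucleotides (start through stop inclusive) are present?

2

Frame 1: TAT GTA AAT GCG TGC TGC CTT CTC CGC CAG ATG AAC — no ATG→stop ORF.
Frame 2: ATG TAA ATG CGT GCT GCC TTC TCC GCC AGA TGA — ATG at 2, stop TAA at 5 → 6 nt; ATG at 8, stop TGA at 32 → 27 nt.
Frame 3: TGT AAA TGC GTG CTG CCT TCT CCG CCA GAT GAA — no ATG→stop ORF.
ORFs ≥ 6 nucleotides: frame 2 2–7 (6 nucleotides), frame 2 8–34 (27 nucleotides). Count = 2.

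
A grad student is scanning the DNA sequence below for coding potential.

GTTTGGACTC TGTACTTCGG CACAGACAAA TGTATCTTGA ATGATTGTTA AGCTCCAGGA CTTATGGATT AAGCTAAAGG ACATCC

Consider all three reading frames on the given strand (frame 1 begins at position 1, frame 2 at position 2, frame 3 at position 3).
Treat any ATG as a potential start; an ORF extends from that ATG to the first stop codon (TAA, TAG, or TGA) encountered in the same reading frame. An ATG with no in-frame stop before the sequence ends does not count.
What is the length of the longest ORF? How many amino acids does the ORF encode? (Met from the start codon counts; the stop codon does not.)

Frame 1: GTT TGG ACT CTG TAC TTC GGC ACA GAC AAA TGT ATC TTG AAT GAT TGT TAA GCT CCA GGA CTT ATG GAT TAA GCT AAA GGA CAT — ATG at 64, stop TAA at 70 → 9 nt.
Frame 2: TTT GGA CTC TGT ACT TCG GCA CAG ACA AAT GTA TCT TGA ATG ATT GTT AAG CTC CAG GAC TTA TGG ATT AAG CTA AAG GAC ATC — no ATG→stop ORF.
Frame 3: TTG GAC TCT GTA CTT CGG CAC AGA CAA ATG TAT CTT GAA TGA TTG TTA AGC TCC AGG ACT TAT GGA TTA AGC TAA AGG ACA TCC — ATG at 30, stop TGA at 42 → 15 nt.
Longest: frame 3, positions 30–44, 15 nt = 5 codons = 4 aa. → 4 amino acids.

4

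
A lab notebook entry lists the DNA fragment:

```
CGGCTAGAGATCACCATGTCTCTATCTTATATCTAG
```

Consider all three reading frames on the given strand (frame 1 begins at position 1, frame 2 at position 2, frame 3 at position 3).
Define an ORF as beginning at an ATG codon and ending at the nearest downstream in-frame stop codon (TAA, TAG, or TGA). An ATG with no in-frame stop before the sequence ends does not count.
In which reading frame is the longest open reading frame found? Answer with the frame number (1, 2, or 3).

Frame 1: CGG CTA GAG ATC ACC ATG TCT CTA TCT TAT ATC TAG — ATG at 16, stop TAG at 34 → 21 nt.
Frame 2: GGC TAG AGA TCA CCA TGT CTC TAT CTT ATA TCT — no ATG→stop ORF.
Frame 3: GCT AGA GAT CAC CAT GTC TCT ATC TTA TAT CTA — no ATG→stop ORF.
Longest ORF is 21 nt in frame 1 (positions 16–36).

1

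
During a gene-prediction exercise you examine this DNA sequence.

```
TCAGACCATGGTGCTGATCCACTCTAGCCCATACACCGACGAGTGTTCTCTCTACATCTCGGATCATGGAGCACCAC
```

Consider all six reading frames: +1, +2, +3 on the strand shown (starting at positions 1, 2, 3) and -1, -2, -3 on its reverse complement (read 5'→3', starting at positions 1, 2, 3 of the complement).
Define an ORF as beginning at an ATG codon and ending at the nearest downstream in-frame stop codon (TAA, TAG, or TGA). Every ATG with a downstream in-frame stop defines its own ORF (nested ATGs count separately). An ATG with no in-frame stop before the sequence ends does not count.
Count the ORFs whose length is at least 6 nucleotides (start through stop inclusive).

3

Reverse complement (5'→3'): GTGGTGCTCCATGATCCGAGATGTAGAGAGAACACTCGTCGGTGTATGGGCTAGAGTGGATCAGCACCATGGTCTGA
Frame +1: TCA GAC CAT GGT GCT GAT CCA CTC TAG CCC ATA CAC CGA CGA GTG TTC TCT CTA CAT CTC GGA TCA TGG AGC ACC — no ATG→stop ORF.
Frame +2: CAG ACC ATG GTG CTG ATC CAC TCT AGC CCA TAC ACC GAC GAG TGT TCT CTC TAC ATC TCG GAT CAT GGA GCA CCA — no ATG→stop ORF.
Frame +3: AGA CCA TGG TGC TGA TCC ACT CTA GCC CAT ACA CCG ACG AGT GTT CTC TCT ACA TCT CGG ATC ATG GAG CAC CAC — no ATG→stop ORF.
Frame -1: GTG GTG CTC CAT GAT CCG AGA TGT AGA GAG AAC ACT CGT CGG TGT ATG GGC TAG AGT GGA TCA GCA CCA TGG TCT — ATG at 46, stop TAG at 52 → 9 nt.
Frame -2: TGG TGC TCC ATG ATC CGA GAT GTA GAG AGA ACA CTC GTC GGT GTA TGG GCT AGA GTG GAT CAG CAC CAT GGT CTG — no ATG→stop ORF.
Frame -3: GGT GCT CCA TGA TCC GAG ATG TAG AGA GAA CAC TCG TCG GTG TAT GGG CTA GAG TGG ATC AGC ACC ATG GTC TGA — ATG at 21, stop TAG at 24 → 6 nt; ATG at 69, stop TGA at 75 → 9 nt.
ORFs ≥ 6 nucleotides: frame -1 46–54 (9 nucleotides), frame -3 21–26 (6 nucleotides), frame -3 69–77 (9 nucleotides). Count = 3.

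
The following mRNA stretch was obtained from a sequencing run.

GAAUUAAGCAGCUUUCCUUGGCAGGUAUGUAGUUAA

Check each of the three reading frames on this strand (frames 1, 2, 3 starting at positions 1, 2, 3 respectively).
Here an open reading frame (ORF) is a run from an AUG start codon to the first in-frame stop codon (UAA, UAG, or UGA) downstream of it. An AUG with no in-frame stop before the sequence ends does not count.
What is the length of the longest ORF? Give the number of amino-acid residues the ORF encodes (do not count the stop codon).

1

Frame 1: GAA UUA AGC AGC UUU CCU UGG CAG GUA UGU AGU UAA — no AUG→stop ORF.
Frame 2: AAU UAA GCA GCU UUC CUU GGC AGG UAU GUA GUU — no AUG→stop ORF.
Frame 3: AUU AAG CAG CUU UCC UUG GCA GGU AUG UAG UUA — AUG at 27, stop UAG at 30 → 6 nt.
Longest: frame 3, positions 27–32, 6 nt = 2 codons = 1 aa. → 1 amino acids.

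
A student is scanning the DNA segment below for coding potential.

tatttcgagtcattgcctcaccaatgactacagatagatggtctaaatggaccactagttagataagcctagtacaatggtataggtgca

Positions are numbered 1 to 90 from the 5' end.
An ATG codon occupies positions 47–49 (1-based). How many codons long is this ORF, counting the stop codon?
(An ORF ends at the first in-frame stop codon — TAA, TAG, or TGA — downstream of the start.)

4

Codons from position 47: ATG (47–49), GAC (50–52), CAC (53–55), TAG (56–58).
TAG is the first in-frame stop; that's 4 codons including the stop.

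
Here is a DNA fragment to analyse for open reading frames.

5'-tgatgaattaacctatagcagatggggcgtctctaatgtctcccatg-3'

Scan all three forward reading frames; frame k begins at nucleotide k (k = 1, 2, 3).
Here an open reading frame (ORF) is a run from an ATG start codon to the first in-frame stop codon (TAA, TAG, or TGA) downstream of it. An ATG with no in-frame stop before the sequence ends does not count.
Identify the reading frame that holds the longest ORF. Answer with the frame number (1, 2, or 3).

Frame 1: TGA TGA ATT AAC CTA TAG CAG ATG GGG CGT CTC TAA TGT CTC CCA — ATG at 22, stop TAA at 34 → 15 nt.
Frame 2: GAT GAA TTA ACC TAT AGC AGA TGG GGC GTC TCT AAT GTC TCC CAT — no ATG→stop ORF.
Frame 3: ATG AAT TAA CCT ATA GCA GAT GGG GCG TCT CTA ATG TCT CCC ATG — ATG at 3, stop TAA at 9 → 9 nt.
Longest ORF is 15 nt in frame 1 (positions 22–36).

1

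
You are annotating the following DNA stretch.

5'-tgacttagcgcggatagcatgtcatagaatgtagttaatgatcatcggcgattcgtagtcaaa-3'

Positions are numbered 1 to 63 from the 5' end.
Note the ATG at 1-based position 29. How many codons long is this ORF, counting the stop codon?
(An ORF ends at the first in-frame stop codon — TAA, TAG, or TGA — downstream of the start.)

2

Codons from position 29: ATG (29–31), TAG (32–34).
TAG is the first in-frame stop; that's 2 codons including the stop.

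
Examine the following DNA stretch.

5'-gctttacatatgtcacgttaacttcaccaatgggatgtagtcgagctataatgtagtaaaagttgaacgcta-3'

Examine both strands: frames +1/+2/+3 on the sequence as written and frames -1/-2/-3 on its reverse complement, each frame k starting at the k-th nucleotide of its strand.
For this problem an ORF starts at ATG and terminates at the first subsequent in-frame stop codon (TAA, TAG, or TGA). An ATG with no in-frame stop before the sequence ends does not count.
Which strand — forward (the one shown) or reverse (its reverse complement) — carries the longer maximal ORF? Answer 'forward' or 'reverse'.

Reverse complement (5'→3'): TAGCGTTCAACTTTTACTACATTATAGCTCGACTACATCCCATTGGTGAAGTTAACGTGACATATGTAAAGC
Frame +1: GCT TTA CAT ATG TCA CGT TAA CTT CAC CAA TGG GAT GTA GTC GAG CTA TAA TGT AGT AAA AGT TGA ACG CTA — ATG at 10, stop TAA at 19 → 12 nt.
Frame +2: CTT TAC ATA TGT CAC GTT AAC TTC ACC AAT GGG ATG TAG TCG AGC TAT AAT GTA GTA AAA GTT GAA CGC — ATG at 35, stop TAG at 38 → 6 nt.
Frame +3: TTT ACA TAT GTC ACG TTA ACT TCA CCA ATG GGA TGT AGT CGA GCT ATA ATG TAG TAA AAG TTG AAC GCT — ATG at 30, stop TAG at 54 → 27 nt; ATG at 51, stop TAG at 54 → 6 nt.
Frame -1: TAG CGT TCA ACT TTT ACT ACA TTA TAG CTC GAC TAC ATC CCA TTG GTG AAG TTA ACG TGA CAT ATG TAA AGC — ATG at 64, stop TAA at 67 → 6 nt.
Frame -2: AGC GTT CAA CTT TTA CTA CAT TAT AGC TCG ACT ACA TCC CAT TGG TGA AGT TAA CGT GAC ATA TGT AAA — no ATG→stop ORF.
Frame -3: GCG TTC AAC TTT TAC TAC ATT ATA GCT CGA CTA CAT CCC ATT GGT GAA GTT AAC GTG ACA TAT GTA AAG — no ATG→stop ORF.
Forward-strand max 27 nt; reverse-strand max 6 nt. The forward strand has the longer ORF.

forward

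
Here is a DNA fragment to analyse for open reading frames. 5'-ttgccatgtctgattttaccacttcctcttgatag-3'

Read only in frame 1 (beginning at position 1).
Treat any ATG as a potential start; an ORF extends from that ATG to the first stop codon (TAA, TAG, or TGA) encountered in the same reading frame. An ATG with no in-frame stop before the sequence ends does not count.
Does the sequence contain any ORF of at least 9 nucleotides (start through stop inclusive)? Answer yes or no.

Frame 1: TTG CCA TGT CTG ATT TTA CCA CTT CCT CTT GAT — no ATG→stop ORF.
Largest ORF found is 0 nucleotides < 9, so no.

no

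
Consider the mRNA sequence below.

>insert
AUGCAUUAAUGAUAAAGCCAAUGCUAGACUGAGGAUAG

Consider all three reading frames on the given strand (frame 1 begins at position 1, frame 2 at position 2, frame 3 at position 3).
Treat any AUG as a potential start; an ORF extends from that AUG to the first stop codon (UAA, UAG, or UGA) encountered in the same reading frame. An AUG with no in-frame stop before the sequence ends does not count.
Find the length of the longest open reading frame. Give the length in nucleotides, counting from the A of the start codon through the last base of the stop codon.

24

Frame 1: AUG CAU UAA UGA UAA AGC CAA UGC UAG ACU GAG GAU — AUG at 1, stop UAA at 7 → 9 nt.
Frame 2: UGC AUU AAU GAU AAA GCC AAU GCU AGA CUG AGG AUA — no AUG→stop ORF.
Frame 3: GCA UUA AUG AUA AAG CCA AUG CUA GAC UGA GGA UAG — AUG at 9, stop UGA at 30 → 24 nt; AUG at 21, stop UGA at 30 → 12 nt.
Longest: frame 3, positions 9–32, 24 nt = 8 codons = 7 aa. → 24 nucleotides.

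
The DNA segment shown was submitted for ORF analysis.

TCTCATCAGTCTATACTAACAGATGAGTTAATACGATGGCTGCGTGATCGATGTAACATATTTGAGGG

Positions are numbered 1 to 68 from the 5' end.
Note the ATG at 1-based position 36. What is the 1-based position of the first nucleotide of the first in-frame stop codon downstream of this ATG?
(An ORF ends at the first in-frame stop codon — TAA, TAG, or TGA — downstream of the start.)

Codons from position 36: ATG (36–38), GCT (39–41), GCG (42–44), TGA (45–47).
TGA is a stop codon; it begins at position 45.

45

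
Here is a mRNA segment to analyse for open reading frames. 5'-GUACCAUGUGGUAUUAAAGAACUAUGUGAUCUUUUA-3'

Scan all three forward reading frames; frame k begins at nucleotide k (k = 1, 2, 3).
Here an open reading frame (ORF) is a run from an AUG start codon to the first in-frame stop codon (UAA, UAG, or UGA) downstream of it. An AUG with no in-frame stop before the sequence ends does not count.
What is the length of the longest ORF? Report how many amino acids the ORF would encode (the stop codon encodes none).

3

Frame 1: GUA CCA UGU GGU AUU AAA GAA CUA UGU GAU CUU UUA — no AUG→stop ORF.
Frame 2: UAC CAU GUG GUA UUA AAG AAC UAU GUG AUC UUU — no AUG→stop ORF.
Frame 3: ACC AUG UGG UAU UAA AGA ACU AUG UGA UCU UUU — AUG at 6, stop UAA at 15 → 12 nt; AUG at 24, stop UGA at 27 → 6 nt.
Longest: frame 3, positions 6–17, 12 nt = 4 codons = 3 aa. → 3 amino acids.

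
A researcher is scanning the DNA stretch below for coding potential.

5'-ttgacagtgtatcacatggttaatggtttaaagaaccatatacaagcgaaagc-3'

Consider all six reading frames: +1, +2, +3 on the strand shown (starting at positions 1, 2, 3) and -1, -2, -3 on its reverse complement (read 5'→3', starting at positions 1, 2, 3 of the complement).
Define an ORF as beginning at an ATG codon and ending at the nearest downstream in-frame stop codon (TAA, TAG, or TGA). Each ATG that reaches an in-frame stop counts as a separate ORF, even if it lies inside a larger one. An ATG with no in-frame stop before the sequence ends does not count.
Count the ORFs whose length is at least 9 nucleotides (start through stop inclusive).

Reverse complement (5'→3'): GCTTTCGCTTGTATATGGTTCTTTAAACCATTAACCATGTGATACACTGTCAA
Frame +1: TTG ACA GTG TAT CAC ATG GTT AAT GGT TTA AAG AAC CAT ATA CAA GCG AAA — no ATG→stop ORF.
Frame +2: TGA CAG TGT ATC ACA TGG TTA ATG GTT TAA AGA ACC ATA TAC AAG CGA AAG — ATG at 23, stop TAA at 29 → 9 nt.
Frame +3: GAC AGT GTA TCA CAT GGT TAA TGG TTT AAA GAA CCA TAT ACA AGC GAA AGC — no ATG→stop ORF.
Frame -1: GCT TTC GCT TGT ATA TGG TTC TTT AAA CCA TTA ACC ATG TGA TAC ACT GTC — ATG at 37, stop TGA at 40 → 6 nt.
Frame -2: CTT TCG CTT GTA TAT GGT TCT TTA AAC CAT TAA CCA TGT GAT ACA CTG TCA — no ATG→stop ORF.
Frame -3: TTT CGC TTG TAT ATG GTT CTT TAA ACC ATT AAC CAT GTG ATA CAC TGT CAA — ATG at 15, stop TAA at 24 → 12 nt.
ORFs ≥ 9 nucleotides: frame +2 23–31 (9 nucleotides), frame -3 15–26 (12 nucleotides). Count = 2.

2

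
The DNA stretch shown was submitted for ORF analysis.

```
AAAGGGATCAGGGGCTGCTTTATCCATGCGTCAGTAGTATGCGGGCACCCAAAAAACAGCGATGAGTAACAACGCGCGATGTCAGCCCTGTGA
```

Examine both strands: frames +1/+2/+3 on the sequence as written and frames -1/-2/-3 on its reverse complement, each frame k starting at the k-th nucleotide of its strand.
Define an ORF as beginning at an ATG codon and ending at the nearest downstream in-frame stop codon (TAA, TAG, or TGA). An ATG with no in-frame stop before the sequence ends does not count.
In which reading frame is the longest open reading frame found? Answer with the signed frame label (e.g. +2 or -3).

Reverse complement (5'→3'): TCACAGGGCTGACATCGCGCGTTGTTACTCATCGCTGTTTTTTGGGTGCCCGCATACTACTGACGCATGGATAAAGCAGCCCCTGATCCCTTT
Frame +1: AAA GGG ATC AGG GGC TGC TTT ATC CAT GCG TCA GTA GTA TGC GGG CAC CCA AAA AAC AGC GAT GAG TAA CAA CGC GCG ATG TCA GCC CTG TGA — ATG at 79, stop TGA at 91 → 15 nt.
Frame +2: AAG GGA TCA GGG GCT GCT TTA TCC ATG CGT CAG TAG TAT GCG GGC ACC CAA AAA ACA GCG ATG AGT AAC AAC GCG CGA TGT CAG CCC TGT — ATG at 26, stop TAG at 35 → 12 nt.
Frame +3: AGG GAT CAG GGG CTG CTT TAT CCA TGC GTC AGT AGT ATG CGG GCA CCC AAA AAA CAG CGA TGA GTA ACA ACG CGC GAT GTC AGC CCT GTG — ATG at 39, stop TGA at 63 → 27 nt.
Frame -1: TCA CAG GGC TGA CAT CGC GCG TTG TTA CTC ATC GCT GTT TTT TGG GTG CCC GCA TAC TAC TGA CGC ATG GAT AAA GCA GCC CCT GAT CCC TTT — no ATG→stop ORF.
Frame -2: CAC AGG GCT GAC ATC GCG CGT TGT TAC TCA TCG CTG TTT TTT GGG TGC CCG CAT ACT ACT GAC GCA TGG ATA AAG CAG CCC CTG ATC CCT — no ATG→stop ORF.
Frame -3: ACA GGG CTG ACA TCG CGC GTT GTT ACT CAT CGC TGT TTT TTG GGT GCC CGC ATA CTA CTG ACG CAT GGA TAA AGC AGC CCC TGA TCC CTT — no ATG→stop ORF.
Longest ORF is 27 nt in frame +3 (positions 39–65).

+3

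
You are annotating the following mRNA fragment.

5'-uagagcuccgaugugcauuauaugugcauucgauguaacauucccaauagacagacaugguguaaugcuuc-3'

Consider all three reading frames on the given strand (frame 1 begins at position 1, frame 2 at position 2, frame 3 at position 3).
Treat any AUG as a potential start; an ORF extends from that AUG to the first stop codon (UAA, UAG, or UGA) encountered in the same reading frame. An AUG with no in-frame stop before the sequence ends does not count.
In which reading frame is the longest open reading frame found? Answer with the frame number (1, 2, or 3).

3

Frame 1: UAG AGC UCC GAU GUG CAU UAU AUG UGC AUU CGA UGU AAC AUU CCC AAU AGA CAG ACA UGG UGU AAU GCU — no AUG→stop ORF.
Frame 2: AGA GCU CCG AUG UGC AUU AUA UGU GCA UUC GAU GUA ACA UUC CCA AUA GAC AGA CAU GGU GUA AUG CUU — no AUG→stop ORF.
Frame 3: GAG CUC CGA UGU GCA UUA UAU GUG CAU UCG AUG UAA CAU UCC CAA UAG ACA GAC AUG GUG UAA UGC UUC — AUG at 33, stop UAA at 36 → 6 nt; AUG at 57, stop UAA at 63 → 9 nt.
Longest ORF is 9 nt in frame 3 (positions 57–65).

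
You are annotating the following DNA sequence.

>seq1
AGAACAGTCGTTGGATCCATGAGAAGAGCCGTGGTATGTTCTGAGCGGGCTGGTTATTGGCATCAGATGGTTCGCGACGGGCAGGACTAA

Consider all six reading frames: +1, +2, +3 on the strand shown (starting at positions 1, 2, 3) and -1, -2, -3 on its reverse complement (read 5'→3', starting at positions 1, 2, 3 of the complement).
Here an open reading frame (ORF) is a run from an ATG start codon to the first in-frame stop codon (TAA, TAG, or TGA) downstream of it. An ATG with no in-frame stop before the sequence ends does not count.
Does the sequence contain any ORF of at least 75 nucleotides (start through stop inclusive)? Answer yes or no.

Reverse complement (5'→3'): TTAGTCCTGCCCGTCGCGAACCATCTGATGCCAATAACCAGCCCGCTCAGAACATACCACGGCTCTTCTCATGGATCCAACGACTGTTCT
Frame +1: AGA ACA GTC GTT GGA TCC ATG AGA AGA GCC GTG GTA TGT TCT GAG CGG GCT GGT TAT TGG CAT CAG ATG GTT CGC GAC GGG CAG GAC TAA — ATG at 19, stop TAA at 88 → 72 nt; ATG at 67, stop TAA at 88 → 24 nt.
Frame +2: GAA CAG TCG TTG GAT CCA TGA GAA GAG CCG TGG TAT GTT CTG AGC GGG CTG GTT ATT GGC ATC AGA TGG TTC GCG ACG GGC AGG ACT — no ATG→stop ORF.
Frame +3: AAC AGT CGT TGG ATC CAT GAG AAG AGC CGT GGT ATG TTC TGA GCG GGC TGG TTA TTG GCA TCA GAT GGT TCG CGA CGG GCA GGA CTA — ATG at 36, stop TGA at 42 → 9 nt.
Frame -1: TTA GTC CTG CCC GTC GCG AAC CAT CTG ATG CCA ATA ACC AGC CCG CTC AGA ACA TAC CAC GGC TCT TCT CAT GGA TCC AAC GAC TGT TCT — no ATG→stop ORF.
Frame -2: TAG TCC TGC CCG TCG CGA ACC ATC TGA TGC CAA TAA CCA GCC CGC TCA GAA CAT ACC ACG GCT CTT CTC ATG GAT CCA ACG ACT GTT — no ATG→stop ORF.
Frame -3: AGT CCT GCC CGT CGC GAA CCA TCT GAT GCC AAT AAC CAG CCC GCT CAG AAC ATA CCA CGG CTC TTC TCA TGG ATC CAA CGA CTG TTC — no ATG→stop ORF.
Largest ORF found is 72 nucleotides < 75, so no.

no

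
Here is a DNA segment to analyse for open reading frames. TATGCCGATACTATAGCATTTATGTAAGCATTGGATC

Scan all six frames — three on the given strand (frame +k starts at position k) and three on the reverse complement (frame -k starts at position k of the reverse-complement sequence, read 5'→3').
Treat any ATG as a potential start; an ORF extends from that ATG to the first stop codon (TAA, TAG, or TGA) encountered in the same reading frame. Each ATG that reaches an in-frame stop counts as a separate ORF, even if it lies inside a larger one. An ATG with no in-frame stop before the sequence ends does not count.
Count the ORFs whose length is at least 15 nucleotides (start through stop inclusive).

1

Reverse complement (5'→3'): GATCCAATGCTTACATAAATGCTATAGTATCGGCATA
Frame +1: TAT GCC GAT ACT ATA GCA TTT ATG TAA GCA TTG GAT — ATG at 22, stop TAA at 25 → 6 nt.
Frame +2: ATG CCG ATA CTA TAG CAT TTA TGT AAG CAT TGG ATC — ATG at 2, stop TAG at 14 → 15 nt.
Frame +3: TGC CGA TAC TAT AGC ATT TAT GTA AGC ATT GGA — no ATG→stop ORF.
Frame -1: GAT CCA ATG CTT ACA TAA ATG CTA TAG TAT CGG CAT — ATG at 7, stop TAA at 16 → 12 nt; ATG at 19, stop TAG at 25 → 9 nt.
Frame -2: ATC CAA TGC TTA CAT AAA TGC TAT AGT ATC GGC ATA — no ATG→stop ORF.
Frame -3: TCC AAT GCT TAC ATA AAT GCT ATA GTA TCG GCA — no ATG→stop ORF.
ORFs ≥ 15 nucleotides: frame +2 2–16 (15 nucleotides). Count = 1.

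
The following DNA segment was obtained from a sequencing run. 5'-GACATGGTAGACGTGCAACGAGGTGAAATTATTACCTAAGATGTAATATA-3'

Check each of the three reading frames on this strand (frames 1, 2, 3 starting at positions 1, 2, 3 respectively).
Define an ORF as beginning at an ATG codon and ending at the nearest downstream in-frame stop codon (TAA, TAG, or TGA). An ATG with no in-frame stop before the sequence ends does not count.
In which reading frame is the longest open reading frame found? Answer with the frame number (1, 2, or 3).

Frame 1: GAC ATG GTA GAC GTG CAA CGA GGT GAA ATT ATT ACC TAA GAT GTA ATA — ATG at 4, stop TAA at 37 → 36 nt.
Frame 2: ACA TGG TAG ACG TGC AAC GAG GTG AAA TTA TTA CCT AAG ATG TAA TAT — ATG at 41, stop TAA at 44 → 6 nt.
Frame 3: CAT GGT AGA CGT GCA ACG AGG TGA AAT TAT TAC CTA AGA TGT AAT ATA — no ATG→stop ORF.
Longest ORF is 36 nt in frame 1 (positions 4–39).

1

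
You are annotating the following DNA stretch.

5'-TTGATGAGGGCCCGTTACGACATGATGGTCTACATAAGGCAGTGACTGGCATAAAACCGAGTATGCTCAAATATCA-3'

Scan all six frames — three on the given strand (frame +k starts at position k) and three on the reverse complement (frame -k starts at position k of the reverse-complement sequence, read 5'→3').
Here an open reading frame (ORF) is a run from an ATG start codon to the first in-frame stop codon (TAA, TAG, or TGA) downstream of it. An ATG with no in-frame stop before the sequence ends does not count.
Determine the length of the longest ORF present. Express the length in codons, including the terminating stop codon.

14

Reverse complement (5'→3'): TGATATTTGAGCATACTCGGTTTTATGCCAGTCACTGCCTTATGTAGACCATCATGTCGTAACGGGCCCTCATCAA
Frame +1: TTG ATG AGG GCC CGT TAC GAC ATG ATG GTC TAC ATA AGG CAG TGA CTG GCA TAA AAC CGA GTA TGC TCA AAT ATC — ATG at 4, stop TGA at 43 → 42 nt; ATG at 22, stop TGA at 43 → 24 nt; ATG at 25, stop TGA at 43 → 21 nt.
Frame +2: TGA TGA GGG CCC GTT ACG ACA TGA TGG TCT ACA TAA GGC AGT GAC TGG CAT AAA ACC GAG TAT GCT CAA ATA TCA — no ATG→stop ORF.
Frame +3: GAT GAG GGC CCG TTA CGA CAT GAT GGT CTA CAT AAG GCA GTG ACT GGC ATA AAA CCG AGT ATG CTC AAA TAT — no ATG→stop ORF.
Frame -1: TGA TAT TTG AGC ATA CTC GGT TTT ATG CCA GTC ACT GCC TTA TGT AGA CCA TCA TGT CGT AAC GGG CCC TCA TCA — no ATG→stop ORF.
Frame -2: GAT ATT TGA GCA TAC TCG GTT TTA TGC CAG TCA CTG CCT TAT GTA GAC CAT CAT GTC GTA ACG GGC CCT CAT CAA — no ATG→stop ORF.
Frame -3: ATA TTT GAG CAT ACT CGG TTT TAT GCC AGT CAC TGC CTT ATG TAG ACC ATC ATG TCG TAA CGG GCC CTC ATC — ATG at 42, stop TAG at 45 → 6 nt; ATG at 54, stop TAA at 60 → 9 nt.
Longest: frame +1, positions 4–45, 42 nt = 14 codons = 13 aa. → 14 codons.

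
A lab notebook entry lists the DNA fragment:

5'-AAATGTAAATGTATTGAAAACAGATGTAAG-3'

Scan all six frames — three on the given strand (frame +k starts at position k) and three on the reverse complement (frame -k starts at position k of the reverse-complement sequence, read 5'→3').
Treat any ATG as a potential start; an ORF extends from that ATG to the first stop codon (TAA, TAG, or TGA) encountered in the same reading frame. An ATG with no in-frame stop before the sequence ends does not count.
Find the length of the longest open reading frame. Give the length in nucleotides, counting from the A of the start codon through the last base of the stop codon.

Reverse complement (5'→3'): CTTACATCTGTTTTCAATACATTTACATTT
Frame +1: AAA TGT AAA TGT ATT GAA AAC AGA TGT AAG — no ATG→stop ORF.
Frame +2: AAT GTA AAT GTA TTG AAA ACA GAT GTA — no ATG→stop ORF.
Frame +3: ATG TAA ATG TAT TGA AAA CAG ATG TAA — ATG at 3, stop TAA at 6 → 6 nt; ATG at 9, stop TGA at 15 → 9 nt; ATG at 24, stop TAA at 27 → 6 nt.
Frame -1: CTT ACA TCT GTT TTC AAT ACA TTT ACA TTT — no ATG→stop ORF.
Frame -2: TTA CAT CTG TTT TCA ATA CAT TTA CAT — no ATG→stop ORF.
Frame -3: TAC ATC TGT TTT CAA TAC ATT TAC ATT — no ATG→stop ORF.
Longest: frame +3, positions 9–17, 9 nt = 3 codons = 2 aa. → 9 nucleotides.

9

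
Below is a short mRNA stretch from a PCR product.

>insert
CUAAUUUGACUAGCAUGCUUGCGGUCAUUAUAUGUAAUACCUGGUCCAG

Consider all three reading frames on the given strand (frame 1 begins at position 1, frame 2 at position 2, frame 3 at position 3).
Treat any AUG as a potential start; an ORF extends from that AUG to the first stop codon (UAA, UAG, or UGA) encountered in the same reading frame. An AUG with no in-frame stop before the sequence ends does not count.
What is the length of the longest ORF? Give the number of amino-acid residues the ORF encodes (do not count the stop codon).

1

Frame 1: CUA AUU UGA CUA GCA UGC UUG CGG UCA UUA UAU GUA AUA CCU GGU CCA — no AUG→stop ORF.
Frame 2: UAA UUU GAC UAG CAU GCU UGC GGU CAU UAU AUG UAA UAC CUG GUC CAG — AUG at 32, stop UAA at 35 → 6 nt.
Frame 3: AAU UUG ACU AGC AUG CUU GCG GUC AUU AUA UGU AAU ACC UGG UCC — no AUG→stop ORF.
Longest: frame 2, positions 32–37, 6 nt = 2 codons = 1 aa. → 1 amino acids.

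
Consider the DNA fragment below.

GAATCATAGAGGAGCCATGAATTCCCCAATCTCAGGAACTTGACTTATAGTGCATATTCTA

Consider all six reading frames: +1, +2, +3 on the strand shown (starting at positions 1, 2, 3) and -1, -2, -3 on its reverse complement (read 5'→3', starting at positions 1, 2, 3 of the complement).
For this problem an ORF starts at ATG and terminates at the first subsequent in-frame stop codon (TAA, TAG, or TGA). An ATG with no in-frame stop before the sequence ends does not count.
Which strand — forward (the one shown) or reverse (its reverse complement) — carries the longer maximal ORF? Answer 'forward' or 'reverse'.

forward

Reverse complement (5'→3'): TAGAATATGCACTATAAGTCAAGTTCCTGAGATTGGGGAATTCATGGCTCCTCTATGATTC
Frame +1: GAA TCA TAG AGG AGC CAT GAA TTC CCC AAT CTC AGG AAC TTG ACT TAT AGT GCA TAT TCT — no ATG→stop ORF.
Frame +2: AAT CAT AGA GGA GCC ATG AAT TCC CCA ATC TCA GGA ACT TGA CTT ATA GTG CAT ATT CTA — ATG at 17, stop TGA at 41 → 27 nt.
Frame +3: ATC ATA GAG GAG CCA TGA ATT CCC CAA TCT CAG GAA CTT GAC TTA TAG TGC ATA TTC — no ATG→stop ORF.
Frame -1: TAG AAT ATG CAC TAT AAG TCA AGT TCC TGA GAT TGG GGA ATT CAT GGC TCC TCT ATG ATT — ATG at 7, stop TGA at 28 → 24 nt.
Frame -2: AGA ATA TGC ACT ATA AGT CAA GTT CCT GAG ATT GGG GAA TTC ATG GCT CCT CTA TGA TTC — ATG at 44, stop TGA at 56 → 15 nt.
Frame -3: GAA TAT GCA CTA TAA GTC AAG TTC CTG AGA TTG GGG AAT TCA TGG CTC CTC TAT GAT — no ATG→stop ORF.
Forward-strand max 27 nt; reverse-strand max 24 nt. The forward strand has the longer ORF.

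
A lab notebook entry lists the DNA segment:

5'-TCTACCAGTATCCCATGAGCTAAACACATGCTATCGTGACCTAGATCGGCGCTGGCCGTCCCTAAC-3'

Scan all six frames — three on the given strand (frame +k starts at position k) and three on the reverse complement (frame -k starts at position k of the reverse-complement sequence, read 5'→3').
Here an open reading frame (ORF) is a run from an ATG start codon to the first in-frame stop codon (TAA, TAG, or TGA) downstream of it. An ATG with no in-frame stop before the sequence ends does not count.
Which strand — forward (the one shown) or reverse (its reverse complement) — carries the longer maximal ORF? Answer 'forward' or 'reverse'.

reverse

Reverse complement (5'→3'): GTTAGGGACGGCCAGCGCCGATCTAGGTCACGATAGCATGTGTTTAGCTCATGGGATACTGGTAGA
Frame +1: TCT ACC AGT ATC CCA TGA GCT AAA CAC ATG CTA TCG TGA CCT AGA TCG GCG CTG GCC GTC CCT AAC — ATG at 28, stop TGA at 37 → 12 nt.
Frame +2: CTA CCA GTA TCC CAT GAG CTA AAC ACA TGC TAT CGT GAC CTA GAT CGG CGC TGG CCG TCC CTA — no ATG→stop ORF.
Frame +3: TAC CAG TAT CCC ATG AGC TAA ACA CAT GCT ATC GTG ACC TAG ATC GGC GCT GGC CGT CCC TAA — ATG at 15, stop TAA at 21 → 9 nt.
Frame -1: GTT AGG GAC GGC CAG CGC CGA TCT AGG TCA CGA TAG CAT GTG TTT AGC TCA TGG GAT ACT GGT AGA — no ATG→stop ORF.
Frame -2: TTA GGG ACG GCC AGC GCC GAT CTA GGT CAC GAT AGC ATG TGT TTA GCT CAT GGG ATA CTG GTA — no ATG→stop ORF.
Frame -3: TAG GGA CGG CCA GCG CCG ATC TAG GTC ACG ATA GCA TGT GTT TAG CTC ATG GGA TAC TGG TAG — ATG at 51, stop TAG at 63 → 15 nt.
Forward-strand max 12 nt; reverse-strand max 15 nt. The reverse strand has the longer ORF.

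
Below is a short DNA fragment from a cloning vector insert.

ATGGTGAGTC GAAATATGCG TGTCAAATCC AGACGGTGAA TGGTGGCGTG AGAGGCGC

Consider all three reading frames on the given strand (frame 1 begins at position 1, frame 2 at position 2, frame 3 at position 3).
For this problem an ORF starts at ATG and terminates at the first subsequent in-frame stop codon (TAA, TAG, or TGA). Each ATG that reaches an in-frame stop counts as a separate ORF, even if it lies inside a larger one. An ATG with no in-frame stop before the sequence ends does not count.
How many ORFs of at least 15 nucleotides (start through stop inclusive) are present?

Frame 1: ATG GTG AGT CGA AAT ATG CGT GTC AAA TCC AGA CGG TGA ATG GTG GCG TGA GAG GCG — ATG at 1, stop TGA at 37 → 39 nt; ATG at 16, stop TGA at 37 → 24 nt; ATG at 40, stop TGA at 49 → 12 nt.
Frame 2: TGG TGA GTC GAA ATA TGC GTG TCA AAT CCA GAC GGT GAA TGG TGG CGT GAG AGG CGC — no ATG→stop ORF.
Frame 3: GGT GAG TCG AAA TAT GCG TGT CAA ATC CAG ACG GTG AAT GGT GGC GTG AGA GGC — no ATG→stop ORF.
ORFs ≥ 15 nucleotides: frame 1 1–39 (39 nucleotides), frame 1 16–39 (24 nucleotides). Count = 2.

2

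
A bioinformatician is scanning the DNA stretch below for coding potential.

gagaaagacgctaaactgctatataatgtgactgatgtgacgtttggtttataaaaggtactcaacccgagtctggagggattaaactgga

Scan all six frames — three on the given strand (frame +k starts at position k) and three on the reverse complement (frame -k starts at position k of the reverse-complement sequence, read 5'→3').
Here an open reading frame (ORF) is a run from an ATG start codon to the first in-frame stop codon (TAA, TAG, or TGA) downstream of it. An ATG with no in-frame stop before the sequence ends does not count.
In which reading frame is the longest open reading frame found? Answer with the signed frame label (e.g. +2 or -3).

Reverse complement (5'→3'): TCCAGTTTAATCCCTCCAGACTCGGGTTGAGTACCTTTTATAAACCAAACGTCACATCAGTCACATTATATAGCAGTTTAGCGTCTTTCTC
Frame +1: GAG AAA GAC GCT AAA CTG CTA TAT AAT GTG ACT GAT GTG ACG TTT GGT TTA TAA AAG GTA CTC AAC CCG AGT CTG GAG GGA TTA AAC TGG — no ATG→stop ORF.
Frame +2: AGA AAG ACG CTA AAC TGC TAT ATA ATG TGA CTG ATG TGA CGT TTG GTT TAT AAA AGG TAC TCA ACC CGA GTC TGG AGG GAT TAA ACT GGA — ATG at 26, stop TGA at 29 → 6 nt; ATG at 35, stop TGA at 38 → 6 nt.
Frame +3: GAA AGA CGC TAA ACT GCT ATA TAA TGT GAC TGA TGT GAC GTT TGG TTT ATA AAA GGT ACT CAA CCC GAG TCT GGA GGG ATT AAA CTG — no ATG→stop ORF.
Frame -1: TCC AGT TTA ATC CCT CCA GAC TCG GGT TGA GTA CCT TTT ATA AAC CAA ACG TCA CAT CAG TCA CAT TAT ATA GCA GTT TAG CGT CTT TCT — no ATG→stop ORF.
Frame -2: CCA GTT TAA TCC CTC CAG ACT CGG GTT GAG TAC CTT TTA TAA ACC AAA CGT CAC ATC AGT CAC ATT ATA TAG CAG TTT AGC GTC TTT CTC — no ATG→stop ORF.
Frame -3: CAG TTT AAT CCC TCC AGA CTC GGG TTG AGT ACC TTT TAT AAA CCA AAC GTC ACA TCA GTC ACA TTA TAT AGC AGT TTA GCG TCT TTC — no ATG→stop ORF.
Longest ORF is 6 nt in frame +2 (positions 26–31).

+2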